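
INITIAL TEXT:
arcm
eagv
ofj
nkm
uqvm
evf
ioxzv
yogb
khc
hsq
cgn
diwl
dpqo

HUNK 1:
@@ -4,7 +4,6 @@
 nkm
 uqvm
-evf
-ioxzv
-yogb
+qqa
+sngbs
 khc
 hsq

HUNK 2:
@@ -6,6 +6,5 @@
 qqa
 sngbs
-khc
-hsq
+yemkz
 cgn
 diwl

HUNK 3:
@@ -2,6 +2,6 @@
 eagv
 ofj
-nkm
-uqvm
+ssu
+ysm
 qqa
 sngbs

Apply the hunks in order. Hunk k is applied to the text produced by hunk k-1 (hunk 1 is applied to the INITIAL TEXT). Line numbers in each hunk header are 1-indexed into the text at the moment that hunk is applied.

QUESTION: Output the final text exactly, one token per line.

Answer: arcm
eagv
ofj
ssu
ysm
qqa
sngbs
yemkz
cgn
diwl
dpqo

Derivation:
Hunk 1: at line 4 remove [evf,ioxzv,yogb] add [qqa,sngbs] -> 12 lines: arcm eagv ofj nkm uqvm qqa sngbs khc hsq cgn diwl dpqo
Hunk 2: at line 6 remove [khc,hsq] add [yemkz] -> 11 lines: arcm eagv ofj nkm uqvm qqa sngbs yemkz cgn diwl dpqo
Hunk 3: at line 2 remove [nkm,uqvm] add [ssu,ysm] -> 11 lines: arcm eagv ofj ssu ysm qqa sngbs yemkz cgn diwl dpqo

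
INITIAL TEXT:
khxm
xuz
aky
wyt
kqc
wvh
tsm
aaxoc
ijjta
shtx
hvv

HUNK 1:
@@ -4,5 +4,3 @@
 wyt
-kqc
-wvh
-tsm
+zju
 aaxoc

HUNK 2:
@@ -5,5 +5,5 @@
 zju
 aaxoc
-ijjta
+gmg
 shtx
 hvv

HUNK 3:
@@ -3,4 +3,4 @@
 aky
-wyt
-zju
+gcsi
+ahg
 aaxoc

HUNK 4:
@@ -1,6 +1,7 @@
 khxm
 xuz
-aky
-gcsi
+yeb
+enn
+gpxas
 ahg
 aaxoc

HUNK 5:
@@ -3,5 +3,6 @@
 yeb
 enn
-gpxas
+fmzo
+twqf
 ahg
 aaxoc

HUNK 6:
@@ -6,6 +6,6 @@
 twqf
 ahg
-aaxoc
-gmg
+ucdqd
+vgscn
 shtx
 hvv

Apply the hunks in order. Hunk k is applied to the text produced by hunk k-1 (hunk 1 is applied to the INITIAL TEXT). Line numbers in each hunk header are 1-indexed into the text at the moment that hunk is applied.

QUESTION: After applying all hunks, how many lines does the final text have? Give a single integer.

Answer: 11

Derivation:
Hunk 1: at line 4 remove [kqc,wvh,tsm] add [zju] -> 9 lines: khxm xuz aky wyt zju aaxoc ijjta shtx hvv
Hunk 2: at line 5 remove [ijjta] add [gmg] -> 9 lines: khxm xuz aky wyt zju aaxoc gmg shtx hvv
Hunk 3: at line 3 remove [wyt,zju] add [gcsi,ahg] -> 9 lines: khxm xuz aky gcsi ahg aaxoc gmg shtx hvv
Hunk 4: at line 1 remove [aky,gcsi] add [yeb,enn,gpxas] -> 10 lines: khxm xuz yeb enn gpxas ahg aaxoc gmg shtx hvv
Hunk 5: at line 3 remove [gpxas] add [fmzo,twqf] -> 11 lines: khxm xuz yeb enn fmzo twqf ahg aaxoc gmg shtx hvv
Hunk 6: at line 6 remove [aaxoc,gmg] add [ucdqd,vgscn] -> 11 lines: khxm xuz yeb enn fmzo twqf ahg ucdqd vgscn shtx hvv
Final line count: 11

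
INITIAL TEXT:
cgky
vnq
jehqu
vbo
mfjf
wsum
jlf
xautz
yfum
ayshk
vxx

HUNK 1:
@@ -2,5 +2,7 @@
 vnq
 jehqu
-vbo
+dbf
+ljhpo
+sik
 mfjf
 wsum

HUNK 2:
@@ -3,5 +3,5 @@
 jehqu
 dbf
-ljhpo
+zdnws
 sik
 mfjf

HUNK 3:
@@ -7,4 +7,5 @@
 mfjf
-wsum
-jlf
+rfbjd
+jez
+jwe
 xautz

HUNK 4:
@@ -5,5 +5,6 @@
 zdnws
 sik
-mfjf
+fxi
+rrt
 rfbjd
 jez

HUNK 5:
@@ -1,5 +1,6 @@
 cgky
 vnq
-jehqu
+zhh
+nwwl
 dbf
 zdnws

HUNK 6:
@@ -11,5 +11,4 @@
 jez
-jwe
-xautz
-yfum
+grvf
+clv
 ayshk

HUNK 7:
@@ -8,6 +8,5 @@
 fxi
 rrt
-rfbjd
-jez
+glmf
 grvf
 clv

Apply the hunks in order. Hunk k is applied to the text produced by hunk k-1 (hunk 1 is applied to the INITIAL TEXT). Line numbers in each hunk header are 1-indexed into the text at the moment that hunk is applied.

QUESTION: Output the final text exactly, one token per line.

Answer: cgky
vnq
zhh
nwwl
dbf
zdnws
sik
fxi
rrt
glmf
grvf
clv
ayshk
vxx

Derivation:
Hunk 1: at line 2 remove [vbo] add [dbf,ljhpo,sik] -> 13 lines: cgky vnq jehqu dbf ljhpo sik mfjf wsum jlf xautz yfum ayshk vxx
Hunk 2: at line 3 remove [ljhpo] add [zdnws] -> 13 lines: cgky vnq jehqu dbf zdnws sik mfjf wsum jlf xautz yfum ayshk vxx
Hunk 3: at line 7 remove [wsum,jlf] add [rfbjd,jez,jwe] -> 14 lines: cgky vnq jehqu dbf zdnws sik mfjf rfbjd jez jwe xautz yfum ayshk vxx
Hunk 4: at line 5 remove [mfjf] add [fxi,rrt] -> 15 lines: cgky vnq jehqu dbf zdnws sik fxi rrt rfbjd jez jwe xautz yfum ayshk vxx
Hunk 5: at line 1 remove [jehqu] add [zhh,nwwl] -> 16 lines: cgky vnq zhh nwwl dbf zdnws sik fxi rrt rfbjd jez jwe xautz yfum ayshk vxx
Hunk 6: at line 11 remove [jwe,xautz,yfum] add [grvf,clv] -> 15 lines: cgky vnq zhh nwwl dbf zdnws sik fxi rrt rfbjd jez grvf clv ayshk vxx
Hunk 7: at line 8 remove [rfbjd,jez] add [glmf] -> 14 lines: cgky vnq zhh nwwl dbf zdnws sik fxi rrt glmf grvf clv ayshk vxx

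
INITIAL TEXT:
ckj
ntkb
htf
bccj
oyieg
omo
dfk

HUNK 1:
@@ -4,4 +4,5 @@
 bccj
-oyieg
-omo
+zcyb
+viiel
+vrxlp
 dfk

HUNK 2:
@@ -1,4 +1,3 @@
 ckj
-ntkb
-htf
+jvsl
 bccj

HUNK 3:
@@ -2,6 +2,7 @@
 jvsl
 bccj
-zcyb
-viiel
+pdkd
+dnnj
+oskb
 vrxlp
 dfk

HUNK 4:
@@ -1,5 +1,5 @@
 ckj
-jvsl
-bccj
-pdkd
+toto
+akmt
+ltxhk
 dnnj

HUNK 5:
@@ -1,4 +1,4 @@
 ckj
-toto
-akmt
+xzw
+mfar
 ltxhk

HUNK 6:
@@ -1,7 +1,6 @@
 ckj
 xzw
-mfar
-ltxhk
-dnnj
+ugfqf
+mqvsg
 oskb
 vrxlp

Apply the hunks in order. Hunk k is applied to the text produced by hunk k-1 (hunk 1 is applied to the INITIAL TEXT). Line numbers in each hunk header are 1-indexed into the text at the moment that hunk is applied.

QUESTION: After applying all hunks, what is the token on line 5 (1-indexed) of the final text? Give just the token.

Answer: oskb

Derivation:
Hunk 1: at line 4 remove [oyieg,omo] add [zcyb,viiel,vrxlp] -> 8 lines: ckj ntkb htf bccj zcyb viiel vrxlp dfk
Hunk 2: at line 1 remove [ntkb,htf] add [jvsl] -> 7 lines: ckj jvsl bccj zcyb viiel vrxlp dfk
Hunk 3: at line 2 remove [zcyb,viiel] add [pdkd,dnnj,oskb] -> 8 lines: ckj jvsl bccj pdkd dnnj oskb vrxlp dfk
Hunk 4: at line 1 remove [jvsl,bccj,pdkd] add [toto,akmt,ltxhk] -> 8 lines: ckj toto akmt ltxhk dnnj oskb vrxlp dfk
Hunk 5: at line 1 remove [toto,akmt] add [xzw,mfar] -> 8 lines: ckj xzw mfar ltxhk dnnj oskb vrxlp dfk
Hunk 6: at line 1 remove [mfar,ltxhk,dnnj] add [ugfqf,mqvsg] -> 7 lines: ckj xzw ugfqf mqvsg oskb vrxlp dfk
Final line 5: oskb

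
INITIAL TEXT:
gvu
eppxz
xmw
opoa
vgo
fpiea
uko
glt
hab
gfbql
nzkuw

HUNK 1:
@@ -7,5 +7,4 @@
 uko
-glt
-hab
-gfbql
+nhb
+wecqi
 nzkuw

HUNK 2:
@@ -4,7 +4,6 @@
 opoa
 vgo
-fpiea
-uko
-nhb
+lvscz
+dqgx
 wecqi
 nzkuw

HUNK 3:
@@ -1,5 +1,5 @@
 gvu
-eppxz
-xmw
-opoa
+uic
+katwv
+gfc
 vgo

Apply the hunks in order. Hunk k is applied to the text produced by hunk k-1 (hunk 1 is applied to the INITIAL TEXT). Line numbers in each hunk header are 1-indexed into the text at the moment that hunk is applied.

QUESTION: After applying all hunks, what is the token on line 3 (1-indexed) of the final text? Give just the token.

Hunk 1: at line 7 remove [glt,hab,gfbql] add [nhb,wecqi] -> 10 lines: gvu eppxz xmw opoa vgo fpiea uko nhb wecqi nzkuw
Hunk 2: at line 4 remove [fpiea,uko,nhb] add [lvscz,dqgx] -> 9 lines: gvu eppxz xmw opoa vgo lvscz dqgx wecqi nzkuw
Hunk 3: at line 1 remove [eppxz,xmw,opoa] add [uic,katwv,gfc] -> 9 lines: gvu uic katwv gfc vgo lvscz dqgx wecqi nzkuw
Final line 3: katwv

Answer: katwv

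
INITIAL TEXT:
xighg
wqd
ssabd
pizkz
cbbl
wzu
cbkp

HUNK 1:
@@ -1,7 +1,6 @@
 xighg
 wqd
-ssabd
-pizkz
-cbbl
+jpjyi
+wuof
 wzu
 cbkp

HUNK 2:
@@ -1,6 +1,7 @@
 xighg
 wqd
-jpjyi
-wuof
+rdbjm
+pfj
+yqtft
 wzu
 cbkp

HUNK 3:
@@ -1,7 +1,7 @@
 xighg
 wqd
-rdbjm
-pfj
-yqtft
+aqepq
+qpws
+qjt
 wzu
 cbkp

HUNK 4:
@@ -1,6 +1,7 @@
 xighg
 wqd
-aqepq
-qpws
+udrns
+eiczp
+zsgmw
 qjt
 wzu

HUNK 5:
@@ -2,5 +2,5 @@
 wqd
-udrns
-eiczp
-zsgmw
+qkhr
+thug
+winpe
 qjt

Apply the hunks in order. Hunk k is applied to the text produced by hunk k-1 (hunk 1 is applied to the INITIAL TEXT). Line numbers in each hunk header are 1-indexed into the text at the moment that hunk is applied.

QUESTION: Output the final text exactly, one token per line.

Hunk 1: at line 1 remove [ssabd,pizkz,cbbl] add [jpjyi,wuof] -> 6 lines: xighg wqd jpjyi wuof wzu cbkp
Hunk 2: at line 1 remove [jpjyi,wuof] add [rdbjm,pfj,yqtft] -> 7 lines: xighg wqd rdbjm pfj yqtft wzu cbkp
Hunk 3: at line 1 remove [rdbjm,pfj,yqtft] add [aqepq,qpws,qjt] -> 7 lines: xighg wqd aqepq qpws qjt wzu cbkp
Hunk 4: at line 1 remove [aqepq,qpws] add [udrns,eiczp,zsgmw] -> 8 lines: xighg wqd udrns eiczp zsgmw qjt wzu cbkp
Hunk 5: at line 2 remove [udrns,eiczp,zsgmw] add [qkhr,thug,winpe] -> 8 lines: xighg wqd qkhr thug winpe qjt wzu cbkp

Answer: xighg
wqd
qkhr
thug
winpe
qjt
wzu
cbkp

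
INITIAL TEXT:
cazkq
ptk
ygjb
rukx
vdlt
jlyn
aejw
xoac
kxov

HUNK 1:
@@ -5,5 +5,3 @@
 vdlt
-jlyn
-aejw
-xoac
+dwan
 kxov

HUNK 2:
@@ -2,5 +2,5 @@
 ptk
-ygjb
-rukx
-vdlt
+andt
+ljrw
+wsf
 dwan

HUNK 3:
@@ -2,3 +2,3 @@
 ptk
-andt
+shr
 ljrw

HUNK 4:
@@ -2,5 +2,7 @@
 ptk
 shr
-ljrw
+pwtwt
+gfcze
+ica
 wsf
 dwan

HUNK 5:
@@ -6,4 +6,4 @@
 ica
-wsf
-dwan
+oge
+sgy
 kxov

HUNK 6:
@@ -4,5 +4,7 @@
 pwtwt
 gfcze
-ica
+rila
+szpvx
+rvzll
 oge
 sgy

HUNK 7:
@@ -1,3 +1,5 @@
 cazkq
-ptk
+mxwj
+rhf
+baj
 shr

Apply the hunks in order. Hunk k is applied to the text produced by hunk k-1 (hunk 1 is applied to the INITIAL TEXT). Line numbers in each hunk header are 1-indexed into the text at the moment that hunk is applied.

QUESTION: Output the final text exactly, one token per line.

Answer: cazkq
mxwj
rhf
baj
shr
pwtwt
gfcze
rila
szpvx
rvzll
oge
sgy
kxov

Derivation:
Hunk 1: at line 5 remove [jlyn,aejw,xoac] add [dwan] -> 7 lines: cazkq ptk ygjb rukx vdlt dwan kxov
Hunk 2: at line 2 remove [ygjb,rukx,vdlt] add [andt,ljrw,wsf] -> 7 lines: cazkq ptk andt ljrw wsf dwan kxov
Hunk 3: at line 2 remove [andt] add [shr] -> 7 lines: cazkq ptk shr ljrw wsf dwan kxov
Hunk 4: at line 2 remove [ljrw] add [pwtwt,gfcze,ica] -> 9 lines: cazkq ptk shr pwtwt gfcze ica wsf dwan kxov
Hunk 5: at line 6 remove [wsf,dwan] add [oge,sgy] -> 9 lines: cazkq ptk shr pwtwt gfcze ica oge sgy kxov
Hunk 6: at line 4 remove [ica] add [rila,szpvx,rvzll] -> 11 lines: cazkq ptk shr pwtwt gfcze rila szpvx rvzll oge sgy kxov
Hunk 7: at line 1 remove [ptk] add [mxwj,rhf,baj] -> 13 lines: cazkq mxwj rhf baj shr pwtwt gfcze rila szpvx rvzll oge sgy kxov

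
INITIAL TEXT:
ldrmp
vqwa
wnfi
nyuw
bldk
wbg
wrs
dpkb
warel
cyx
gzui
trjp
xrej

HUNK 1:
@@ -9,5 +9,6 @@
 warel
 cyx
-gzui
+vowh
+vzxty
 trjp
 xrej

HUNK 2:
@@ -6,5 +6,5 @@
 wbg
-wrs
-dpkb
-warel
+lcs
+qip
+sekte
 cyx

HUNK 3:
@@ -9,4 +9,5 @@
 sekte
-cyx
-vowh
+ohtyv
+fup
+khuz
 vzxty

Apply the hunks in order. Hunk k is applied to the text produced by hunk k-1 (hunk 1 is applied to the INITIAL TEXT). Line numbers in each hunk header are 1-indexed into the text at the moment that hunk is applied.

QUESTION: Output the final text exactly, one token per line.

Hunk 1: at line 9 remove [gzui] add [vowh,vzxty] -> 14 lines: ldrmp vqwa wnfi nyuw bldk wbg wrs dpkb warel cyx vowh vzxty trjp xrej
Hunk 2: at line 6 remove [wrs,dpkb,warel] add [lcs,qip,sekte] -> 14 lines: ldrmp vqwa wnfi nyuw bldk wbg lcs qip sekte cyx vowh vzxty trjp xrej
Hunk 3: at line 9 remove [cyx,vowh] add [ohtyv,fup,khuz] -> 15 lines: ldrmp vqwa wnfi nyuw bldk wbg lcs qip sekte ohtyv fup khuz vzxty trjp xrej

Answer: ldrmp
vqwa
wnfi
nyuw
bldk
wbg
lcs
qip
sekte
ohtyv
fup
khuz
vzxty
trjp
xrej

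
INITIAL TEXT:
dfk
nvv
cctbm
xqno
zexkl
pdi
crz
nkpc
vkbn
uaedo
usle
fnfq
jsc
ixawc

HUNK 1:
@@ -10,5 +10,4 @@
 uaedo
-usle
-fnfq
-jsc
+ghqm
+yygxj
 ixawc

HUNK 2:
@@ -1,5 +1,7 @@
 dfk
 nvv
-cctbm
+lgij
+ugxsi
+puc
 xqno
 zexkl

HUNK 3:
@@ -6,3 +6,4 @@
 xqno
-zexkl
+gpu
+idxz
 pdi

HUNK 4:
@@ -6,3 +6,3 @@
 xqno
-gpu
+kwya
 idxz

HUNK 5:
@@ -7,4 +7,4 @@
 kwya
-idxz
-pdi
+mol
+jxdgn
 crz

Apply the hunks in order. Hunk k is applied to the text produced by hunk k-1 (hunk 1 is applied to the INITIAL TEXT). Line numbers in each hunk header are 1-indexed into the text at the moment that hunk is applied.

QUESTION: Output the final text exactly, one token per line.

Hunk 1: at line 10 remove [usle,fnfq,jsc] add [ghqm,yygxj] -> 13 lines: dfk nvv cctbm xqno zexkl pdi crz nkpc vkbn uaedo ghqm yygxj ixawc
Hunk 2: at line 1 remove [cctbm] add [lgij,ugxsi,puc] -> 15 lines: dfk nvv lgij ugxsi puc xqno zexkl pdi crz nkpc vkbn uaedo ghqm yygxj ixawc
Hunk 3: at line 6 remove [zexkl] add [gpu,idxz] -> 16 lines: dfk nvv lgij ugxsi puc xqno gpu idxz pdi crz nkpc vkbn uaedo ghqm yygxj ixawc
Hunk 4: at line 6 remove [gpu] add [kwya] -> 16 lines: dfk nvv lgij ugxsi puc xqno kwya idxz pdi crz nkpc vkbn uaedo ghqm yygxj ixawc
Hunk 5: at line 7 remove [idxz,pdi] add [mol,jxdgn] -> 16 lines: dfk nvv lgij ugxsi puc xqno kwya mol jxdgn crz nkpc vkbn uaedo ghqm yygxj ixawc

Answer: dfk
nvv
lgij
ugxsi
puc
xqno
kwya
mol
jxdgn
crz
nkpc
vkbn
uaedo
ghqm
yygxj
ixawc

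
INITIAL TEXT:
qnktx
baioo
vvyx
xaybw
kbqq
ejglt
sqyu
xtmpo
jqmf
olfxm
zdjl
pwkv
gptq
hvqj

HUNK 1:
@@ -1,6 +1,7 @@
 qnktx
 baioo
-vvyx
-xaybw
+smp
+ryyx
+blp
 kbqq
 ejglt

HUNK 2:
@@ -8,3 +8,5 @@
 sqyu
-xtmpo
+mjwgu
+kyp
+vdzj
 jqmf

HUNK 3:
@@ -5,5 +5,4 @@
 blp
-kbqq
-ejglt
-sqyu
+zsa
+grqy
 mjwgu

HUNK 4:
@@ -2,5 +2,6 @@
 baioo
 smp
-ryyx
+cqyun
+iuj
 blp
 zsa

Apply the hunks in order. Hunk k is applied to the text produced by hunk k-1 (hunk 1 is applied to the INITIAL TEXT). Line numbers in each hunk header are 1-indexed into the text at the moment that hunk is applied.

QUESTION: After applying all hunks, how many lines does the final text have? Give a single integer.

Hunk 1: at line 1 remove [vvyx,xaybw] add [smp,ryyx,blp] -> 15 lines: qnktx baioo smp ryyx blp kbqq ejglt sqyu xtmpo jqmf olfxm zdjl pwkv gptq hvqj
Hunk 2: at line 8 remove [xtmpo] add [mjwgu,kyp,vdzj] -> 17 lines: qnktx baioo smp ryyx blp kbqq ejglt sqyu mjwgu kyp vdzj jqmf olfxm zdjl pwkv gptq hvqj
Hunk 3: at line 5 remove [kbqq,ejglt,sqyu] add [zsa,grqy] -> 16 lines: qnktx baioo smp ryyx blp zsa grqy mjwgu kyp vdzj jqmf olfxm zdjl pwkv gptq hvqj
Hunk 4: at line 2 remove [ryyx] add [cqyun,iuj] -> 17 lines: qnktx baioo smp cqyun iuj blp zsa grqy mjwgu kyp vdzj jqmf olfxm zdjl pwkv gptq hvqj
Final line count: 17

Answer: 17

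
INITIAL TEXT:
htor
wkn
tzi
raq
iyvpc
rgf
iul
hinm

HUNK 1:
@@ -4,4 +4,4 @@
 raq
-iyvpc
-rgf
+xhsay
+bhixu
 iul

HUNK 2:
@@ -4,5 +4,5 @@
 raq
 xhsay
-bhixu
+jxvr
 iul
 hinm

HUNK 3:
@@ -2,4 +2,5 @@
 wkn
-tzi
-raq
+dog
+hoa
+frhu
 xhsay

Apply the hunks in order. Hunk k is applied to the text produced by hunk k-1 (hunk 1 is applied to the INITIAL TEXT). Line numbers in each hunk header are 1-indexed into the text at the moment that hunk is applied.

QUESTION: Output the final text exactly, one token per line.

Hunk 1: at line 4 remove [iyvpc,rgf] add [xhsay,bhixu] -> 8 lines: htor wkn tzi raq xhsay bhixu iul hinm
Hunk 2: at line 4 remove [bhixu] add [jxvr] -> 8 lines: htor wkn tzi raq xhsay jxvr iul hinm
Hunk 3: at line 2 remove [tzi,raq] add [dog,hoa,frhu] -> 9 lines: htor wkn dog hoa frhu xhsay jxvr iul hinm

Answer: htor
wkn
dog
hoa
frhu
xhsay
jxvr
iul
hinm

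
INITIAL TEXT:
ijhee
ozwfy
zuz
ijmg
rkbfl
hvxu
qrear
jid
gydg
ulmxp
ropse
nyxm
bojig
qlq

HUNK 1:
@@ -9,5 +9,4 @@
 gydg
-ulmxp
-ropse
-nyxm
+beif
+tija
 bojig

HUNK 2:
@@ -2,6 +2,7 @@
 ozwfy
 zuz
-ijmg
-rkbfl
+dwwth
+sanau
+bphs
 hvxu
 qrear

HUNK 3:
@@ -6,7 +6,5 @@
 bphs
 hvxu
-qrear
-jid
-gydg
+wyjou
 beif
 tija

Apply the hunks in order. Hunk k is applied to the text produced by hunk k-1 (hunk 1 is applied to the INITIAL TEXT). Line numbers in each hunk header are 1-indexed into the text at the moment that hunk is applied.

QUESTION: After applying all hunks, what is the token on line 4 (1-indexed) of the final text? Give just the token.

Hunk 1: at line 9 remove [ulmxp,ropse,nyxm] add [beif,tija] -> 13 lines: ijhee ozwfy zuz ijmg rkbfl hvxu qrear jid gydg beif tija bojig qlq
Hunk 2: at line 2 remove [ijmg,rkbfl] add [dwwth,sanau,bphs] -> 14 lines: ijhee ozwfy zuz dwwth sanau bphs hvxu qrear jid gydg beif tija bojig qlq
Hunk 3: at line 6 remove [qrear,jid,gydg] add [wyjou] -> 12 lines: ijhee ozwfy zuz dwwth sanau bphs hvxu wyjou beif tija bojig qlq
Final line 4: dwwth

Answer: dwwth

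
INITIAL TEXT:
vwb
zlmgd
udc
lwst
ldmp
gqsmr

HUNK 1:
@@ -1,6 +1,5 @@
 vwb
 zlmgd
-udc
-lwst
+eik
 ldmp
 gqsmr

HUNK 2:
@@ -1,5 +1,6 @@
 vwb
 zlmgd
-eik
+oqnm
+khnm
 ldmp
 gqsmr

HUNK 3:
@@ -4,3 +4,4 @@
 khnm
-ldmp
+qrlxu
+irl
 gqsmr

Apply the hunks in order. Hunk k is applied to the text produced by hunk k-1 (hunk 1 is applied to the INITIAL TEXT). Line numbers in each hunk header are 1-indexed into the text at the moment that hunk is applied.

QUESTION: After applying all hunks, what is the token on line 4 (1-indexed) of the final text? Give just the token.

Answer: khnm

Derivation:
Hunk 1: at line 1 remove [udc,lwst] add [eik] -> 5 lines: vwb zlmgd eik ldmp gqsmr
Hunk 2: at line 1 remove [eik] add [oqnm,khnm] -> 6 lines: vwb zlmgd oqnm khnm ldmp gqsmr
Hunk 3: at line 4 remove [ldmp] add [qrlxu,irl] -> 7 lines: vwb zlmgd oqnm khnm qrlxu irl gqsmr
Final line 4: khnm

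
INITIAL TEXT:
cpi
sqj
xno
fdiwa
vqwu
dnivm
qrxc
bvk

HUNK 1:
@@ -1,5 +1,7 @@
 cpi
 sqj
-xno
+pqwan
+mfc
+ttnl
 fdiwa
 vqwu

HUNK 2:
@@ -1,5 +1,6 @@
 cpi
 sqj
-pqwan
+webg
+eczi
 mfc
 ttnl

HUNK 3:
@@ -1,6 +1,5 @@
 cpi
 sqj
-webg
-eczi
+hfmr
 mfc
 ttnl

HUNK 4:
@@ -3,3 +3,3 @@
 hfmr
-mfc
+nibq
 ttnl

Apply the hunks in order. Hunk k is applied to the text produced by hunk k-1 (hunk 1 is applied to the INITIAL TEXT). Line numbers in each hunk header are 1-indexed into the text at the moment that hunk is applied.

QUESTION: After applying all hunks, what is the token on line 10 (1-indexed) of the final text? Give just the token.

Hunk 1: at line 1 remove [xno] add [pqwan,mfc,ttnl] -> 10 lines: cpi sqj pqwan mfc ttnl fdiwa vqwu dnivm qrxc bvk
Hunk 2: at line 1 remove [pqwan] add [webg,eczi] -> 11 lines: cpi sqj webg eczi mfc ttnl fdiwa vqwu dnivm qrxc bvk
Hunk 3: at line 1 remove [webg,eczi] add [hfmr] -> 10 lines: cpi sqj hfmr mfc ttnl fdiwa vqwu dnivm qrxc bvk
Hunk 4: at line 3 remove [mfc] add [nibq] -> 10 lines: cpi sqj hfmr nibq ttnl fdiwa vqwu dnivm qrxc bvk
Final line 10: bvk

Answer: bvk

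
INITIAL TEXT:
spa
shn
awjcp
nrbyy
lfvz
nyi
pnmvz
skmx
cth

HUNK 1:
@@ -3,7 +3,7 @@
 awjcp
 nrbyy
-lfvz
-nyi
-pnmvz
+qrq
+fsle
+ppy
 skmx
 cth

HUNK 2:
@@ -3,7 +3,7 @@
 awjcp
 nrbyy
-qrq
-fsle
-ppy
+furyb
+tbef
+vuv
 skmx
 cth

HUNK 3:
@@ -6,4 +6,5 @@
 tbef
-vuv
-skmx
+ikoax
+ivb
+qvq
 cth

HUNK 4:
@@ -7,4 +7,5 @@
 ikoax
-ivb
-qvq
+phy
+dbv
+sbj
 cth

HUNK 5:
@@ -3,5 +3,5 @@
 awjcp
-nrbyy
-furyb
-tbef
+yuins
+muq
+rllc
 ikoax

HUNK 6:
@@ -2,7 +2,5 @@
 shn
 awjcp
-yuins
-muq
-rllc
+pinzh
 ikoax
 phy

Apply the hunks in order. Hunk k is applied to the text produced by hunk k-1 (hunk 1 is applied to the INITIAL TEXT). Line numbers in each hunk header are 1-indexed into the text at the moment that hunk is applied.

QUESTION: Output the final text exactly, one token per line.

Hunk 1: at line 3 remove [lfvz,nyi,pnmvz] add [qrq,fsle,ppy] -> 9 lines: spa shn awjcp nrbyy qrq fsle ppy skmx cth
Hunk 2: at line 3 remove [qrq,fsle,ppy] add [furyb,tbef,vuv] -> 9 lines: spa shn awjcp nrbyy furyb tbef vuv skmx cth
Hunk 3: at line 6 remove [vuv,skmx] add [ikoax,ivb,qvq] -> 10 lines: spa shn awjcp nrbyy furyb tbef ikoax ivb qvq cth
Hunk 4: at line 7 remove [ivb,qvq] add [phy,dbv,sbj] -> 11 lines: spa shn awjcp nrbyy furyb tbef ikoax phy dbv sbj cth
Hunk 5: at line 3 remove [nrbyy,furyb,tbef] add [yuins,muq,rllc] -> 11 lines: spa shn awjcp yuins muq rllc ikoax phy dbv sbj cth
Hunk 6: at line 2 remove [yuins,muq,rllc] add [pinzh] -> 9 lines: spa shn awjcp pinzh ikoax phy dbv sbj cth

Answer: spa
shn
awjcp
pinzh
ikoax
phy
dbv
sbj
cth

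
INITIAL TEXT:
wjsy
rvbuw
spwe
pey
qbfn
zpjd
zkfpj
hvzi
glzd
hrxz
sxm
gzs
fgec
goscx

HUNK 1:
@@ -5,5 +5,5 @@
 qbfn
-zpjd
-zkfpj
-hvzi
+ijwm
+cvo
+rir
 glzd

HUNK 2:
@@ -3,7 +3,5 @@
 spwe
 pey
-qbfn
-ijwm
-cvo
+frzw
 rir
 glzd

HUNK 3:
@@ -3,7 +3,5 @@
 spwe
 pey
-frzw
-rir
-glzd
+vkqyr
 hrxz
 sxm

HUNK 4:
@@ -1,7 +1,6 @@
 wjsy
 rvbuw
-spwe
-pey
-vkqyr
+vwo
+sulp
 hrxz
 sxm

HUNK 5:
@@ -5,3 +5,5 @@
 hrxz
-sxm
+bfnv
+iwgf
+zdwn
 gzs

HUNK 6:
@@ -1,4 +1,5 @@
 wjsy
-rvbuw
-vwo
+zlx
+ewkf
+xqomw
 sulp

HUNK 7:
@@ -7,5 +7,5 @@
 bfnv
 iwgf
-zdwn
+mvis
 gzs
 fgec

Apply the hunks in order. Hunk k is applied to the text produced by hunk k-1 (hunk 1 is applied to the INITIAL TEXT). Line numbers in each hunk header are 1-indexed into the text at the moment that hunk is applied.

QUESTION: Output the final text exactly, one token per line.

Hunk 1: at line 5 remove [zpjd,zkfpj,hvzi] add [ijwm,cvo,rir] -> 14 lines: wjsy rvbuw spwe pey qbfn ijwm cvo rir glzd hrxz sxm gzs fgec goscx
Hunk 2: at line 3 remove [qbfn,ijwm,cvo] add [frzw] -> 12 lines: wjsy rvbuw spwe pey frzw rir glzd hrxz sxm gzs fgec goscx
Hunk 3: at line 3 remove [frzw,rir,glzd] add [vkqyr] -> 10 lines: wjsy rvbuw spwe pey vkqyr hrxz sxm gzs fgec goscx
Hunk 4: at line 1 remove [spwe,pey,vkqyr] add [vwo,sulp] -> 9 lines: wjsy rvbuw vwo sulp hrxz sxm gzs fgec goscx
Hunk 5: at line 5 remove [sxm] add [bfnv,iwgf,zdwn] -> 11 lines: wjsy rvbuw vwo sulp hrxz bfnv iwgf zdwn gzs fgec goscx
Hunk 6: at line 1 remove [rvbuw,vwo] add [zlx,ewkf,xqomw] -> 12 lines: wjsy zlx ewkf xqomw sulp hrxz bfnv iwgf zdwn gzs fgec goscx
Hunk 7: at line 7 remove [zdwn] add [mvis] -> 12 lines: wjsy zlx ewkf xqomw sulp hrxz bfnv iwgf mvis gzs fgec goscx

Answer: wjsy
zlx
ewkf
xqomw
sulp
hrxz
bfnv
iwgf
mvis
gzs
fgec
goscx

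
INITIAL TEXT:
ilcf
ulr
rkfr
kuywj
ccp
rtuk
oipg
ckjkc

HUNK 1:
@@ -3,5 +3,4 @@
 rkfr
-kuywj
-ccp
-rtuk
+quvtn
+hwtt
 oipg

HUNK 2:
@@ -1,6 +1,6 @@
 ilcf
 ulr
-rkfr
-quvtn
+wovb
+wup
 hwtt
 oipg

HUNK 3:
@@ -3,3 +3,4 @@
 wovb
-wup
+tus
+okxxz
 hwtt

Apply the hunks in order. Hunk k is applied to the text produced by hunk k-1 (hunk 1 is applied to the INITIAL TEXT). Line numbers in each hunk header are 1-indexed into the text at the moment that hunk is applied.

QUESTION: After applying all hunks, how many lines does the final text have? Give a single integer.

Hunk 1: at line 3 remove [kuywj,ccp,rtuk] add [quvtn,hwtt] -> 7 lines: ilcf ulr rkfr quvtn hwtt oipg ckjkc
Hunk 2: at line 1 remove [rkfr,quvtn] add [wovb,wup] -> 7 lines: ilcf ulr wovb wup hwtt oipg ckjkc
Hunk 3: at line 3 remove [wup] add [tus,okxxz] -> 8 lines: ilcf ulr wovb tus okxxz hwtt oipg ckjkc
Final line count: 8

Answer: 8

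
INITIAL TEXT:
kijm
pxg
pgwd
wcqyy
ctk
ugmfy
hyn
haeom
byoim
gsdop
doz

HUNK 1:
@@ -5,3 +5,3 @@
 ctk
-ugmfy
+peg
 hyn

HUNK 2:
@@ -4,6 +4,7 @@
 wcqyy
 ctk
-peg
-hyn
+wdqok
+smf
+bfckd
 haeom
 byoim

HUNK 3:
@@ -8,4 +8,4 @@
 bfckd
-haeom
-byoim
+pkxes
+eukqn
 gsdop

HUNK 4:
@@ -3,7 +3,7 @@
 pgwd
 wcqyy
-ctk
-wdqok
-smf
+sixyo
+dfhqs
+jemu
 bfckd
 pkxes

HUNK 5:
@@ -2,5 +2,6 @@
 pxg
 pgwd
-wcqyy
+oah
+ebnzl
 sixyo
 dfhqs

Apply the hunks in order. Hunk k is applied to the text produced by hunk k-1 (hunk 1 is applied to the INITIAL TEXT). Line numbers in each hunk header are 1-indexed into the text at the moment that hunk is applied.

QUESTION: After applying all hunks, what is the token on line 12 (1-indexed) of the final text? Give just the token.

Answer: gsdop

Derivation:
Hunk 1: at line 5 remove [ugmfy] add [peg] -> 11 lines: kijm pxg pgwd wcqyy ctk peg hyn haeom byoim gsdop doz
Hunk 2: at line 4 remove [peg,hyn] add [wdqok,smf,bfckd] -> 12 lines: kijm pxg pgwd wcqyy ctk wdqok smf bfckd haeom byoim gsdop doz
Hunk 3: at line 8 remove [haeom,byoim] add [pkxes,eukqn] -> 12 lines: kijm pxg pgwd wcqyy ctk wdqok smf bfckd pkxes eukqn gsdop doz
Hunk 4: at line 3 remove [ctk,wdqok,smf] add [sixyo,dfhqs,jemu] -> 12 lines: kijm pxg pgwd wcqyy sixyo dfhqs jemu bfckd pkxes eukqn gsdop doz
Hunk 5: at line 2 remove [wcqyy] add [oah,ebnzl] -> 13 lines: kijm pxg pgwd oah ebnzl sixyo dfhqs jemu bfckd pkxes eukqn gsdop doz
Final line 12: gsdop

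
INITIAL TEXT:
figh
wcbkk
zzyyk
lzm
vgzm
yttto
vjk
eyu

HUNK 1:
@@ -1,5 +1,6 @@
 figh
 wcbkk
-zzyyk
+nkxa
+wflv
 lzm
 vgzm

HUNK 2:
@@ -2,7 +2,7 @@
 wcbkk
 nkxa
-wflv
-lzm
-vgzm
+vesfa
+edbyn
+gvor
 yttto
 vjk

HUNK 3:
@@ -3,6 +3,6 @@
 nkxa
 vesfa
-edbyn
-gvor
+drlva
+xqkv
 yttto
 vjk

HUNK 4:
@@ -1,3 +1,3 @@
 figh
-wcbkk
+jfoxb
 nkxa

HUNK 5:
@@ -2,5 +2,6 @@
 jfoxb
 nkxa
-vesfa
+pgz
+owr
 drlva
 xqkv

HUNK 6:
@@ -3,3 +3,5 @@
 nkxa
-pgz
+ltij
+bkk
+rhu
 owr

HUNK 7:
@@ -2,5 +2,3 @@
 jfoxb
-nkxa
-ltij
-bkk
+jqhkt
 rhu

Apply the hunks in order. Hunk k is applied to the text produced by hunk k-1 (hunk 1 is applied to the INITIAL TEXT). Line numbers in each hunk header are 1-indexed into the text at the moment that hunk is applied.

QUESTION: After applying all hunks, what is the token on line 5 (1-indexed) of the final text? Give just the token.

Answer: owr

Derivation:
Hunk 1: at line 1 remove [zzyyk] add [nkxa,wflv] -> 9 lines: figh wcbkk nkxa wflv lzm vgzm yttto vjk eyu
Hunk 2: at line 2 remove [wflv,lzm,vgzm] add [vesfa,edbyn,gvor] -> 9 lines: figh wcbkk nkxa vesfa edbyn gvor yttto vjk eyu
Hunk 3: at line 3 remove [edbyn,gvor] add [drlva,xqkv] -> 9 lines: figh wcbkk nkxa vesfa drlva xqkv yttto vjk eyu
Hunk 4: at line 1 remove [wcbkk] add [jfoxb] -> 9 lines: figh jfoxb nkxa vesfa drlva xqkv yttto vjk eyu
Hunk 5: at line 2 remove [vesfa] add [pgz,owr] -> 10 lines: figh jfoxb nkxa pgz owr drlva xqkv yttto vjk eyu
Hunk 6: at line 3 remove [pgz] add [ltij,bkk,rhu] -> 12 lines: figh jfoxb nkxa ltij bkk rhu owr drlva xqkv yttto vjk eyu
Hunk 7: at line 2 remove [nkxa,ltij,bkk] add [jqhkt] -> 10 lines: figh jfoxb jqhkt rhu owr drlva xqkv yttto vjk eyu
Final line 5: owr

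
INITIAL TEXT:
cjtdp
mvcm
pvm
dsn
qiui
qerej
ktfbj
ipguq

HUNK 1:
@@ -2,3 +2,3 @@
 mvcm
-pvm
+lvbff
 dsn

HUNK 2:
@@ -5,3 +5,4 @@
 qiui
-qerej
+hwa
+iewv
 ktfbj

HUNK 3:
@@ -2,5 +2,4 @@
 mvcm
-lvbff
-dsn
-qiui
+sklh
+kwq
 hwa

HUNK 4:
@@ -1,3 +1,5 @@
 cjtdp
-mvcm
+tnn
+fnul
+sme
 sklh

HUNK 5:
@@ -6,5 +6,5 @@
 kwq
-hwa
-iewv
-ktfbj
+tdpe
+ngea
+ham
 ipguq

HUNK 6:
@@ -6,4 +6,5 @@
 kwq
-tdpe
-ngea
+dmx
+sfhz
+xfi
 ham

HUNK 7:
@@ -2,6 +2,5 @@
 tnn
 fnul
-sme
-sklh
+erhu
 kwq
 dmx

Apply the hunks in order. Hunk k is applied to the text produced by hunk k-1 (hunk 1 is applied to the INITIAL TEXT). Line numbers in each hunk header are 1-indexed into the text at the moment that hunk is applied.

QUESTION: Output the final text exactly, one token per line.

Answer: cjtdp
tnn
fnul
erhu
kwq
dmx
sfhz
xfi
ham
ipguq

Derivation:
Hunk 1: at line 2 remove [pvm] add [lvbff] -> 8 lines: cjtdp mvcm lvbff dsn qiui qerej ktfbj ipguq
Hunk 2: at line 5 remove [qerej] add [hwa,iewv] -> 9 lines: cjtdp mvcm lvbff dsn qiui hwa iewv ktfbj ipguq
Hunk 3: at line 2 remove [lvbff,dsn,qiui] add [sklh,kwq] -> 8 lines: cjtdp mvcm sklh kwq hwa iewv ktfbj ipguq
Hunk 4: at line 1 remove [mvcm] add [tnn,fnul,sme] -> 10 lines: cjtdp tnn fnul sme sklh kwq hwa iewv ktfbj ipguq
Hunk 5: at line 6 remove [hwa,iewv,ktfbj] add [tdpe,ngea,ham] -> 10 lines: cjtdp tnn fnul sme sklh kwq tdpe ngea ham ipguq
Hunk 6: at line 6 remove [tdpe,ngea] add [dmx,sfhz,xfi] -> 11 lines: cjtdp tnn fnul sme sklh kwq dmx sfhz xfi ham ipguq
Hunk 7: at line 2 remove [sme,sklh] add [erhu] -> 10 lines: cjtdp tnn fnul erhu kwq dmx sfhz xfi ham ipguq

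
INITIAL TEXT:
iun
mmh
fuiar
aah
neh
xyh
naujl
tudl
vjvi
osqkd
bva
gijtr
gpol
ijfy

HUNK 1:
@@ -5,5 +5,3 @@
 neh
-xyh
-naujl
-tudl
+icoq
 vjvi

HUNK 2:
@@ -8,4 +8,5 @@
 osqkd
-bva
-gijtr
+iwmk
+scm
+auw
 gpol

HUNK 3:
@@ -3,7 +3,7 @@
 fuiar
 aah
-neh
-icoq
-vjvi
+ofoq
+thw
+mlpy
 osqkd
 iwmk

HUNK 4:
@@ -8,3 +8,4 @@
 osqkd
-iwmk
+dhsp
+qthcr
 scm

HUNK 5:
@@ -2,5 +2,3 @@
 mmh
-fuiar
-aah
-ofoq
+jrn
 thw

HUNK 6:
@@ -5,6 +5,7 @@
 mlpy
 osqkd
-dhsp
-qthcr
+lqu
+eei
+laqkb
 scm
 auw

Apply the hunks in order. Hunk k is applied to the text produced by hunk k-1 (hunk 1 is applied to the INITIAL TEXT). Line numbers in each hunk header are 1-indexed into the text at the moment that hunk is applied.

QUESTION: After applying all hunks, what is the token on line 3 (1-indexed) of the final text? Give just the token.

Hunk 1: at line 5 remove [xyh,naujl,tudl] add [icoq] -> 12 lines: iun mmh fuiar aah neh icoq vjvi osqkd bva gijtr gpol ijfy
Hunk 2: at line 8 remove [bva,gijtr] add [iwmk,scm,auw] -> 13 lines: iun mmh fuiar aah neh icoq vjvi osqkd iwmk scm auw gpol ijfy
Hunk 3: at line 3 remove [neh,icoq,vjvi] add [ofoq,thw,mlpy] -> 13 lines: iun mmh fuiar aah ofoq thw mlpy osqkd iwmk scm auw gpol ijfy
Hunk 4: at line 8 remove [iwmk] add [dhsp,qthcr] -> 14 lines: iun mmh fuiar aah ofoq thw mlpy osqkd dhsp qthcr scm auw gpol ijfy
Hunk 5: at line 2 remove [fuiar,aah,ofoq] add [jrn] -> 12 lines: iun mmh jrn thw mlpy osqkd dhsp qthcr scm auw gpol ijfy
Hunk 6: at line 5 remove [dhsp,qthcr] add [lqu,eei,laqkb] -> 13 lines: iun mmh jrn thw mlpy osqkd lqu eei laqkb scm auw gpol ijfy
Final line 3: jrn

Answer: jrn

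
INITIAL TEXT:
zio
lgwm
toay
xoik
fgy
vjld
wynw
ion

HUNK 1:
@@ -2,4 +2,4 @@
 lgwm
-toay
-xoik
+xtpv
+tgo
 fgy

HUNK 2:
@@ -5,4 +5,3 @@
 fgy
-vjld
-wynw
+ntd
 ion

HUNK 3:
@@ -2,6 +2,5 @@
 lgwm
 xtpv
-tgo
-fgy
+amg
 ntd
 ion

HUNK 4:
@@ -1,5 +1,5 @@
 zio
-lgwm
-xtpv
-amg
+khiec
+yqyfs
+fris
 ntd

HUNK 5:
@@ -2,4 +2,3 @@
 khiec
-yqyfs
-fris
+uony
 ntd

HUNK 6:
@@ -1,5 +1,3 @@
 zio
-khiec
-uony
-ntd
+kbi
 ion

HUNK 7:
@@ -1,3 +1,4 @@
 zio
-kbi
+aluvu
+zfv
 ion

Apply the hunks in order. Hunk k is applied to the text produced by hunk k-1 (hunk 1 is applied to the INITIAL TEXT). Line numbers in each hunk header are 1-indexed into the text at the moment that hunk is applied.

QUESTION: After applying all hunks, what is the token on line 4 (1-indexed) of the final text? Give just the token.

Hunk 1: at line 2 remove [toay,xoik] add [xtpv,tgo] -> 8 lines: zio lgwm xtpv tgo fgy vjld wynw ion
Hunk 2: at line 5 remove [vjld,wynw] add [ntd] -> 7 lines: zio lgwm xtpv tgo fgy ntd ion
Hunk 3: at line 2 remove [tgo,fgy] add [amg] -> 6 lines: zio lgwm xtpv amg ntd ion
Hunk 4: at line 1 remove [lgwm,xtpv,amg] add [khiec,yqyfs,fris] -> 6 lines: zio khiec yqyfs fris ntd ion
Hunk 5: at line 2 remove [yqyfs,fris] add [uony] -> 5 lines: zio khiec uony ntd ion
Hunk 6: at line 1 remove [khiec,uony,ntd] add [kbi] -> 3 lines: zio kbi ion
Hunk 7: at line 1 remove [kbi] add [aluvu,zfv] -> 4 lines: zio aluvu zfv ion
Final line 4: ion

Answer: ion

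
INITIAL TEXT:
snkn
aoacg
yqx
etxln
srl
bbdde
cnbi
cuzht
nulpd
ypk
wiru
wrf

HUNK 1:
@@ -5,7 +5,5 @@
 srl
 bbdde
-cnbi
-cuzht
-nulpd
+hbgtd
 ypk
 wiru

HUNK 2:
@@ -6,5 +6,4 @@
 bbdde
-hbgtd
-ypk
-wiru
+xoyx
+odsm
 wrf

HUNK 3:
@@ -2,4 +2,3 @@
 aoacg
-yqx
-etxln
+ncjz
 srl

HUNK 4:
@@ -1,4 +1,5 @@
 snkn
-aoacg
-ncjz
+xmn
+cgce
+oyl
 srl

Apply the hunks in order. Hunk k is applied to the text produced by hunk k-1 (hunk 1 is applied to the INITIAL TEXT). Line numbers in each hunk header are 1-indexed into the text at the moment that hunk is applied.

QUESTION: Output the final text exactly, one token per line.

Hunk 1: at line 5 remove [cnbi,cuzht,nulpd] add [hbgtd] -> 10 lines: snkn aoacg yqx etxln srl bbdde hbgtd ypk wiru wrf
Hunk 2: at line 6 remove [hbgtd,ypk,wiru] add [xoyx,odsm] -> 9 lines: snkn aoacg yqx etxln srl bbdde xoyx odsm wrf
Hunk 3: at line 2 remove [yqx,etxln] add [ncjz] -> 8 lines: snkn aoacg ncjz srl bbdde xoyx odsm wrf
Hunk 4: at line 1 remove [aoacg,ncjz] add [xmn,cgce,oyl] -> 9 lines: snkn xmn cgce oyl srl bbdde xoyx odsm wrf

Answer: snkn
xmn
cgce
oyl
srl
bbdde
xoyx
odsm
wrf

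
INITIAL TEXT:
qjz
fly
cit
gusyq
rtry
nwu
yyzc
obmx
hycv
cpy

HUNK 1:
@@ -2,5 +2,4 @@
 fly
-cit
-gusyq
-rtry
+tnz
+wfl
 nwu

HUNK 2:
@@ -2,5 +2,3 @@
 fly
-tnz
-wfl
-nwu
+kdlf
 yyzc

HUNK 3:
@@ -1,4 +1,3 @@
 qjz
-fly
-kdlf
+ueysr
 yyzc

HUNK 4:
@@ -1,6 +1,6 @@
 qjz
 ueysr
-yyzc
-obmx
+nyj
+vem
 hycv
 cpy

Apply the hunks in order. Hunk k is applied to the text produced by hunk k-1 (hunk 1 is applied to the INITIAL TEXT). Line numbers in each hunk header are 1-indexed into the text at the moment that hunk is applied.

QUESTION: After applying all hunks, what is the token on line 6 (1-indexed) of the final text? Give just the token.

Hunk 1: at line 2 remove [cit,gusyq,rtry] add [tnz,wfl] -> 9 lines: qjz fly tnz wfl nwu yyzc obmx hycv cpy
Hunk 2: at line 2 remove [tnz,wfl,nwu] add [kdlf] -> 7 lines: qjz fly kdlf yyzc obmx hycv cpy
Hunk 3: at line 1 remove [fly,kdlf] add [ueysr] -> 6 lines: qjz ueysr yyzc obmx hycv cpy
Hunk 4: at line 1 remove [yyzc,obmx] add [nyj,vem] -> 6 lines: qjz ueysr nyj vem hycv cpy
Final line 6: cpy

Answer: cpy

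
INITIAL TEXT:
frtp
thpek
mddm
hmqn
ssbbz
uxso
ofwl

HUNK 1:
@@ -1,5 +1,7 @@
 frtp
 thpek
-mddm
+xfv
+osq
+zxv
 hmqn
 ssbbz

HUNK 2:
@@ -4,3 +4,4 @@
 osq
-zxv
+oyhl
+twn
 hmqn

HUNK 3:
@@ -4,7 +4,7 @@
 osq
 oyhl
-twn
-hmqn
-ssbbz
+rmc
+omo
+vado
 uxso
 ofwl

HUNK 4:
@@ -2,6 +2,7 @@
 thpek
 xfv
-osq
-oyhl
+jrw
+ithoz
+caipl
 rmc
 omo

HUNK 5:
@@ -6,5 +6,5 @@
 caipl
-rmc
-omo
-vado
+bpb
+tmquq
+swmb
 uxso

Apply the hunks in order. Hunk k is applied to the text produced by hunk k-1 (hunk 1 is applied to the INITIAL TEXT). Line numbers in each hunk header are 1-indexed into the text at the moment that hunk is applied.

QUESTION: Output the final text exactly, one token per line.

Hunk 1: at line 1 remove [mddm] add [xfv,osq,zxv] -> 9 lines: frtp thpek xfv osq zxv hmqn ssbbz uxso ofwl
Hunk 2: at line 4 remove [zxv] add [oyhl,twn] -> 10 lines: frtp thpek xfv osq oyhl twn hmqn ssbbz uxso ofwl
Hunk 3: at line 4 remove [twn,hmqn,ssbbz] add [rmc,omo,vado] -> 10 lines: frtp thpek xfv osq oyhl rmc omo vado uxso ofwl
Hunk 4: at line 2 remove [osq,oyhl] add [jrw,ithoz,caipl] -> 11 lines: frtp thpek xfv jrw ithoz caipl rmc omo vado uxso ofwl
Hunk 5: at line 6 remove [rmc,omo,vado] add [bpb,tmquq,swmb] -> 11 lines: frtp thpek xfv jrw ithoz caipl bpb tmquq swmb uxso ofwl

Answer: frtp
thpek
xfv
jrw
ithoz
caipl
bpb
tmquq
swmb
uxso
ofwl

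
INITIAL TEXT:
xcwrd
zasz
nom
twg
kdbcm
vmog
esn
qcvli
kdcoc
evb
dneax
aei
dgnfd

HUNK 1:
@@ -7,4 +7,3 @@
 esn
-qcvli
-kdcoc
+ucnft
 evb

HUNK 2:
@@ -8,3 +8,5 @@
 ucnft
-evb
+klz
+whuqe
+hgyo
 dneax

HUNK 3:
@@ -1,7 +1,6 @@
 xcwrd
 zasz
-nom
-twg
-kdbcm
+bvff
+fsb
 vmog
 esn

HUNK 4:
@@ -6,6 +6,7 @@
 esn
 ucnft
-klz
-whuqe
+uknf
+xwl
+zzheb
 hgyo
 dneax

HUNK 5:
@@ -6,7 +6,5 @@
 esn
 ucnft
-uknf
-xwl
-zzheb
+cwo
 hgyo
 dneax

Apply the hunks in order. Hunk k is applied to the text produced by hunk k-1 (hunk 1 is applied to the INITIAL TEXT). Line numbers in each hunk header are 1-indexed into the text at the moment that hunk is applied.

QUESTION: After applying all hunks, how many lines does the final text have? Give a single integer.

Answer: 12

Derivation:
Hunk 1: at line 7 remove [qcvli,kdcoc] add [ucnft] -> 12 lines: xcwrd zasz nom twg kdbcm vmog esn ucnft evb dneax aei dgnfd
Hunk 2: at line 8 remove [evb] add [klz,whuqe,hgyo] -> 14 lines: xcwrd zasz nom twg kdbcm vmog esn ucnft klz whuqe hgyo dneax aei dgnfd
Hunk 3: at line 1 remove [nom,twg,kdbcm] add [bvff,fsb] -> 13 lines: xcwrd zasz bvff fsb vmog esn ucnft klz whuqe hgyo dneax aei dgnfd
Hunk 4: at line 6 remove [klz,whuqe] add [uknf,xwl,zzheb] -> 14 lines: xcwrd zasz bvff fsb vmog esn ucnft uknf xwl zzheb hgyo dneax aei dgnfd
Hunk 5: at line 6 remove [uknf,xwl,zzheb] add [cwo] -> 12 lines: xcwrd zasz bvff fsb vmog esn ucnft cwo hgyo dneax aei dgnfd
Final line count: 12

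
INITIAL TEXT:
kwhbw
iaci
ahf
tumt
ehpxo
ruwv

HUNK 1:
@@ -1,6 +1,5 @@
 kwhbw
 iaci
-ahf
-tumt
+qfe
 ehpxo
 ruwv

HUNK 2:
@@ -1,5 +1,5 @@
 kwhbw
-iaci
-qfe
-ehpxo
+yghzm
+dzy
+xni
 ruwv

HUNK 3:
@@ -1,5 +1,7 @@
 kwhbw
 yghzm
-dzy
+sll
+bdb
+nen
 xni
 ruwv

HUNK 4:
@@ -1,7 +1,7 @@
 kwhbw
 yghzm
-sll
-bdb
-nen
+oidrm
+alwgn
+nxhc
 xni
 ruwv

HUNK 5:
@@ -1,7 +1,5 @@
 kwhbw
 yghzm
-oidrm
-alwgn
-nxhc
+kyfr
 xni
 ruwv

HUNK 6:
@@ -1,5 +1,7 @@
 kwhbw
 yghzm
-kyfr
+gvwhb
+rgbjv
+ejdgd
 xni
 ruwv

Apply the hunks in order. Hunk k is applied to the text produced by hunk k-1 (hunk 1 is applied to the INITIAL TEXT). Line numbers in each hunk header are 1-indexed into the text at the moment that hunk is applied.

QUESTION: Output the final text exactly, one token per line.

Answer: kwhbw
yghzm
gvwhb
rgbjv
ejdgd
xni
ruwv

Derivation:
Hunk 1: at line 1 remove [ahf,tumt] add [qfe] -> 5 lines: kwhbw iaci qfe ehpxo ruwv
Hunk 2: at line 1 remove [iaci,qfe,ehpxo] add [yghzm,dzy,xni] -> 5 lines: kwhbw yghzm dzy xni ruwv
Hunk 3: at line 1 remove [dzy] add [sll,bdb,nen] -> 7 lines: kwhbw yghzm sll bdb nen xni ruwv
Hunk 4: at line 1 remove [sll,bdb,nen] add [oidrm,alwgn,nxhc] -> 7 lines: kwhbw yghzm oidrm alwgn nxhc xni ruwv
Hunk 5: at line 1 remove [oidrm,alwgn,nxhc] add [kyfr] -> 5 lines: kwhbw yghzm kyfr xni ruwv
Hunk 6: at line 1 remove [kyfr] add [gvwhb,rgbjv,ejdgd] -> 7 lines: kwhbw yghzm gvwhb rgbjv ejdgd xni ruwv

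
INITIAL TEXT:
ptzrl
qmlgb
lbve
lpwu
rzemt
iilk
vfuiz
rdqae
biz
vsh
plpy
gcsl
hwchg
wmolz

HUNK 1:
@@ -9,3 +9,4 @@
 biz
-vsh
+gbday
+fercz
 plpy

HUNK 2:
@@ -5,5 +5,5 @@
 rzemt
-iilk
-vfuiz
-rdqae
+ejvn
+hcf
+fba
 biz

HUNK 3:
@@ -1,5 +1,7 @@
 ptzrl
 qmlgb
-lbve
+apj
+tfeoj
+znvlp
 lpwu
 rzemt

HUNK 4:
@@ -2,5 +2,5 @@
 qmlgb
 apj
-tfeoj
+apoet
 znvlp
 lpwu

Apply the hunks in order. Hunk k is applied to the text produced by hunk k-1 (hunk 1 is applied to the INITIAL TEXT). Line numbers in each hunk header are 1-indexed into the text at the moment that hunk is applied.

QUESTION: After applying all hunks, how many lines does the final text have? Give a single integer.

Answer: 17

Derivation:
Hunk 1: at line 9 remove [vsh] add [gbday,fercz] -> 15 lines: ptzrl qmlgb lbve lpwu rzemt iilk vfuiz rdqae biz gbday fercz plpy gcsl hwchg wmolz
Hunk 2: at line 5 remove [iilk,vfuiz,rdqae] add [ejvn,hcf,fba] -> 15 lines: ptzrl qmlgb lbve lpwu rzemt ejvn hcf fba biz gbday fercz plpy gcsl hwchg wmolz
Hunk 3: at line 1 remove [lbve] add [apj,tfeoj,znvlp] -> 17 lines: ptzrl qmlgb apj tfeoj znvlp lpwu rzemt ejvn hcf fba biz gbday fercz plpy gcsl hwchg wmolz
Hunk 4: at line 2 remove [tfeoj] add [apoet] -> 17 lines: ptzrl qmlgb apj apoet znvlp lpwu rzemt ejvn hcf fba biz gbday fercz plpy gcsl hwchg wmolz
Final line count: 17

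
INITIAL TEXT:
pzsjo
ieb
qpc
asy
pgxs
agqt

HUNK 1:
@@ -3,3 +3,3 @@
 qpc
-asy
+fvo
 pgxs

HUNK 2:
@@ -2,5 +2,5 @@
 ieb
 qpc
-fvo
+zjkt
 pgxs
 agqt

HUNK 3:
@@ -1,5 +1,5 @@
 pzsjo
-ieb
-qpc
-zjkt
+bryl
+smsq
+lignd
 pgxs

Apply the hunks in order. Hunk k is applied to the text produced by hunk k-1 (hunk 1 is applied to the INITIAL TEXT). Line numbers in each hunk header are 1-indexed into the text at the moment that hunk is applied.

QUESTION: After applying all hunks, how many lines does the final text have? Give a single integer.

Answer: 6

Derivation:
Hunk 1: at line 3 remove [asy] add [fvo] -> 6 lines: pzsjo ieb qpc fvo pgxs agqt
Hunk 2: at line 2 remove [fvo] add [zjkt] -> 6 lines: pzsjo ieb qpc zjkt pgxs agqt
Hunk 3: at line 1 remove [ieb,qpc,zjkt] add [bryl,smsq,lignd] -> 6 lines: pzsjo bryl smsq lignd pgxs agqt
Final line count: 6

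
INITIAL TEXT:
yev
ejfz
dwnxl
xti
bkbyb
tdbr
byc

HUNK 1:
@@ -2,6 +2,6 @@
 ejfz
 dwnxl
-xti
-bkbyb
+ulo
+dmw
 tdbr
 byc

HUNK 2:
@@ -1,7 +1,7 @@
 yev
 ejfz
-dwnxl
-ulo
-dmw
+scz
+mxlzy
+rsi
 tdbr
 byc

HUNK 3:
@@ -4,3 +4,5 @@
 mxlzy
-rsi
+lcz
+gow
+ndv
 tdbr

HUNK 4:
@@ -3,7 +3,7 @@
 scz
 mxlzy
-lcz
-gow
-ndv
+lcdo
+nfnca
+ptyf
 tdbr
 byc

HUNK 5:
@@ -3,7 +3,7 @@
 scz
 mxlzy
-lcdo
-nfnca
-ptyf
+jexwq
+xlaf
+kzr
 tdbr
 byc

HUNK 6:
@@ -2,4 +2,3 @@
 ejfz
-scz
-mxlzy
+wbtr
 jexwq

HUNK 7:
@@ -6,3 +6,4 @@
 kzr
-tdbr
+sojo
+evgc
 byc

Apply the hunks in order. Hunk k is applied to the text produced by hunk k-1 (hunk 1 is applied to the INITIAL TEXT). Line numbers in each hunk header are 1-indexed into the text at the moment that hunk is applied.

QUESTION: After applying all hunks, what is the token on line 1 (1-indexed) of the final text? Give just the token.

Hunk 1: at line 2 remove [xti,bkbyb] add [ulo,dmw] -> 7 lines: yev ejfz dwnxl ulo dmw tdbr byc
Hunk 2: at line 1 remove [dwnxl,ulo,dmw] add [scz,mxlzy,rsi] -> 7 lines: yev ejfz scz mxlzy rsi tdbr byc
Hunk 3: at line 4 remove [rsi] add [lcz,gow,ndv] -> 9 lines: yev ejfz scz mxlzy lcz gow ndv tdbr byc
Hunk 4: at line 3 remove [lcz,gow,ndv] add [lcdo,nfnca,ptyf] -> 9 lines: yev ejfz scz mxlzy lcdo nfnca ptyf tdbr byc
Hunk 5: at line 3 remove [lcdo,nfnca,ptyf] add [jexwq,xlaf,kzr] -> 9 lines: yev ejfz scz mxlzy jexwq xlaf kzr tdbr byc
Hunk 6: at line 2 remove [scz,mxlzy] add [wbtr] -> 8 lines: yev ejfz wbtr jexwq xlaf kzr tdbr byc
Hunk 7: at line 6 remove [tdbr] add [sojo,evgc] -> 9 lines: yev ejfz wbtr jexwq xlaf kzr sojo evgc byc
Final line 1: yev

Answer: yev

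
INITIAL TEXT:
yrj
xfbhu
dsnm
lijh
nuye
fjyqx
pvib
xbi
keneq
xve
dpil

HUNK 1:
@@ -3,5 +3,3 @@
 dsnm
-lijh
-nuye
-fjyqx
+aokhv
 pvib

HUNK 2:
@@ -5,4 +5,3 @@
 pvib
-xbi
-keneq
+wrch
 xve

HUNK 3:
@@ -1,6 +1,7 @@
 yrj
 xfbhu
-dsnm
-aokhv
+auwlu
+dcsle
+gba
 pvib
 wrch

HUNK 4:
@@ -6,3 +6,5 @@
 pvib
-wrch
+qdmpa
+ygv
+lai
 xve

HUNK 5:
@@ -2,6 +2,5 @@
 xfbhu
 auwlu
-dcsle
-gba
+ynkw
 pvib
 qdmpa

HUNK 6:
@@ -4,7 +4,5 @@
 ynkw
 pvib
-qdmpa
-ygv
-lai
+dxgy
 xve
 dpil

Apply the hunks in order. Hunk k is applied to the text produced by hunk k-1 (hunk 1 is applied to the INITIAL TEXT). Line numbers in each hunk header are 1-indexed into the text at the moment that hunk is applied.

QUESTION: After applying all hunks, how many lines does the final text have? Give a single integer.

Answer: 8

Derivation:
Hunk 1: at line 3 remove [lijh,nuye,fjyqx] add [aokhv] -> 9 lines: yrj xfbhu dsnm aokhv pvib xbi keneq xve dpil
Hunk 2: at line 5 remove [xbi,keneq] add [wrch] -> 8 lines: yrj xfbhu dsnm aokhv pvib wrch xve dpil
Hunk 3: at line 1 remove [dsnm,aokhv] add [auwlu,dcsle,gba] -> 9 lines: yrj xfbhu auwlu dcsle gba pvib wrch xve dpil
Hunk 4: at line 6 remove [wrch] add [qdmpa,ygv,lai] -> 11 lines: yrj xfbhu auwlu dcsle gba pvib qdmpa ygv lai xve dpil
Hunk 5: at line 2 remove [dcsle,gba] add [ynkw] -> 10 lines: yrj xfbhu auwlu ynkw pvib qdmpa ygv lai xve dpil
Hunk 6: at line 4 remove [qdmpa,ygv,lai] add [dxgy] -> 8 lines: yrj xfbhu auwlu ynkw pvib dxgy xve dpil
Final line count: 8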